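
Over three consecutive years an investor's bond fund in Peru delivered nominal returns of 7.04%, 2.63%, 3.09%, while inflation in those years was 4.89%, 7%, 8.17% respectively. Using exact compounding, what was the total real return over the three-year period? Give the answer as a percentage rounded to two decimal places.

-6.71%

Nominal growth factor = 1.0704 × 1.0263 × 1.0309 = 1.132497
Price-level growth factor = 1.0489 × 1.0700 × 1.0817 = 1.214017
Real growth factor = 1.132497 / 1.214017 = 0.932851
Total real return = 0.932851 − 1 → -6.71%.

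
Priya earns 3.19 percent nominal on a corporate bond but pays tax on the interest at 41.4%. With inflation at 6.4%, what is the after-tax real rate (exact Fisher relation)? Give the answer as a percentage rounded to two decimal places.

-4.26%

After-tax nominal return = 3.19% × (1 − 0.414) = 1.86934%.
1 + r = 1.0186934 / 1.06400 = 0.957419
After-tax real rate = 0.957419 − 1 → -4.26%.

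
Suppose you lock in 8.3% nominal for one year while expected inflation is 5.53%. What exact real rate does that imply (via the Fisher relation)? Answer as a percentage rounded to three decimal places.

By the Fisher relation, 1 + r = (1 + i)/(1 + π).
1 + r = 1.08300 / 1.05530 = 1.026248
r = 1.026248 − 1 = 2.6248%, i.e. 2.625%.

2.625%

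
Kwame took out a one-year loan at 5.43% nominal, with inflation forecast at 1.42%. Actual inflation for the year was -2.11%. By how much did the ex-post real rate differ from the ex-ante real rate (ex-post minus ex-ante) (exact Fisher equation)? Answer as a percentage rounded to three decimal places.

3.749%

Ex-ante: (1 + 0.0543)/(1 + 0.0142) − 1 = 3.9539%
Ex-post: (1 + 0.0543)/(1 − 0.0211) − 1 = 7.7025%
Difference (ex-post − ex-ante) = 3.7487% → 3.749%.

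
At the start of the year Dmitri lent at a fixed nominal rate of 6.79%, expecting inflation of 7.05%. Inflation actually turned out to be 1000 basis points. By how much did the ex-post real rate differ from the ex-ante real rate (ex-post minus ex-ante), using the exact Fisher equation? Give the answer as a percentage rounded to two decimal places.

-2.68%

Ex-ante: (1 + 0.0679)/(1 + 0.0705) − 1 = -0.2429%
Ex-post: (1 + 0.0679)/(1 + 0.1000) − 1 = -2.9182%
Difference (ex-post − ex-ante) = -2.6753% → -2.68%.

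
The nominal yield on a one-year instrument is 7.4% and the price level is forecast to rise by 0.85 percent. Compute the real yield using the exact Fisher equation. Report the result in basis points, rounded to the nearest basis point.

By the Fisher identity, 1 + r = (1 + i)/(1 + π).
1 + r = 1.07400 / 1.00850 = 1.064948
r = 1.064948 − 1 = 6.4948%, i.e. 649 basis points.

649 basis points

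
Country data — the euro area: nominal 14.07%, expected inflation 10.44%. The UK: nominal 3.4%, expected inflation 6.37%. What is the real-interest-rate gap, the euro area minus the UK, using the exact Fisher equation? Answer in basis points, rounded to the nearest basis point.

608 basis points

The euro area: (1 + 0.1407)/(1 + 0.1044) − 1 = 3.2869%
The UK: (1 + 0.0340)/(1 + 0.0637) − 1 = -2.7921%
Differential = 3.2869% − (-2.7921%) = 6.0790% → 608 basis points.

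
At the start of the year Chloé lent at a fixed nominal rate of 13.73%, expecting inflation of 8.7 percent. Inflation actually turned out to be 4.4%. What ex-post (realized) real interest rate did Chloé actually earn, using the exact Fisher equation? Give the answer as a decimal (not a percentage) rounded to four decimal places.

0.0894

Ex-post: (1 + 0.1373)/(1 + 0.0440) − 1 = 8.9368%
So the realized real rate is 0.0894.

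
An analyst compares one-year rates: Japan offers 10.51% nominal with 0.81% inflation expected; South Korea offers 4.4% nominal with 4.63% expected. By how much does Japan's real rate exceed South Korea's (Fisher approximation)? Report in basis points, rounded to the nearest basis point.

Japan: 10.51% − 0.81% = 9.700%
South Korea: 4.4% − 4.63% = -0.230%
Differential = 9.930% → 993 basis points.

993 basis points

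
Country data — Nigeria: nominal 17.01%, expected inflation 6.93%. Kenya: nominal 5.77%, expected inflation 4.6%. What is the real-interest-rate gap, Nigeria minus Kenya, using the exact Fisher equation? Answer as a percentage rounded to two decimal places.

8.31%

Nigeria: (1 + 0.1701)/(1 + 0.0693) − 1 = 9.4267%
Kenya: (1 + 0.0577)/(1 + 0.0460) − 1 = 1.1185%
Differential = 9.4267% − 1.1185% = 8.3082% → 8.31%.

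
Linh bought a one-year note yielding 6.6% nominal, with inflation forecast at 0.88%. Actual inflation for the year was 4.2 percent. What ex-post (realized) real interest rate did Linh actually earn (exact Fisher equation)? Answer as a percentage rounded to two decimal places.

Ex-post: (1 + 0.0660)/(1 + 0.0420) − 1 = 2.3033%
So the realized real rate is 2.30%.

2.30%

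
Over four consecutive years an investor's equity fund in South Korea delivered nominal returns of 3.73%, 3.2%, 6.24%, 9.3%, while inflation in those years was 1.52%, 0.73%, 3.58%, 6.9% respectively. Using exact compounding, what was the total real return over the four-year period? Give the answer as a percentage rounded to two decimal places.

9.78%

Nominal growth factor = 1.0373 × 1.0320 × 1.0624 × 1.0930 = 1.243061
Price-level growth factor = 1.0152 × 1.0073 × 1.0358 × 1.0690 = 1.132307
Real growth factor = 1.243061 / 1.132307 = 1.097813
Total real return = 1.097813 − 1 → 9.78%.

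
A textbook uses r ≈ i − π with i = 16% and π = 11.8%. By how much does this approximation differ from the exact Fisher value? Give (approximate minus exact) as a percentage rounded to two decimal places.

0.44%

Approximate: r ≈ 16.000% − 11.800% = 4.2000%
Exact: (1 + 0.1600)/(1 + 0.1180) − 1 = 3.7567%
Error = 4.2000% − 3.7567% = 0.4433% → 0.44%.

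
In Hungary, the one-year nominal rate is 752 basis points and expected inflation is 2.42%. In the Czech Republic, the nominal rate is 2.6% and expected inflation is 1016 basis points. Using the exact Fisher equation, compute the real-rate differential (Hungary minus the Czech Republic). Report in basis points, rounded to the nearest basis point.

Hungary: (1 + 0.0752)/(1 + 0.0242) − 1 = 4.9795%
The Czech Republic: (1 + 0.0260)/(1 + 0.1016) − 1 = -6.8627%
Differential = 4.9795% − (-6.8627%) = 11.8422% → 1184 basis points.

1184 basis points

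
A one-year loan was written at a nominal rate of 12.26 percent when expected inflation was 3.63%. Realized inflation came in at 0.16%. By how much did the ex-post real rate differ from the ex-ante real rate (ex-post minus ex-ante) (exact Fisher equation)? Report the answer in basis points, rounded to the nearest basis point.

375 basis points

Ex-ante: (1 + 0.1226)/(1 + 0.0363) − 1 = 8.3277%
Ex-post: (1 + 0.1226)/(1 + 0.0016) − 1 = 12.0807%
Difference (ex-post − ex-ante) = 3.7530% → 375 basis points.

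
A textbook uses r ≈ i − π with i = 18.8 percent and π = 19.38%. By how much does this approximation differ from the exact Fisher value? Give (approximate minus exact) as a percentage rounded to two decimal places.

Approximate: r ≈ 18.800% − 19.380% = -0.5800%
Exact: (1 + 0.1880)/(1 + 0.1938) − 1 = -0.4858%
Error = -0.5800% − (-0.4858%) = -0.0942% → -0.09%.

-0.09%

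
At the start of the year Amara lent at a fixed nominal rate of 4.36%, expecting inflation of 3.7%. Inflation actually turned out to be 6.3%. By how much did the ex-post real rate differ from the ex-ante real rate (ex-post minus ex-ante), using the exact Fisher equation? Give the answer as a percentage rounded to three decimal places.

Ex-ante: (1 + 0.0436)/(1 + 0.0370) − 1 = 0.63645%
Ex-post: (1 + 0.0436)/(1 + 0.0630) − 1 = -1.82502%
Difference (ex-post − ex-ante) = -2.46147% → -2.461%.

-2.461%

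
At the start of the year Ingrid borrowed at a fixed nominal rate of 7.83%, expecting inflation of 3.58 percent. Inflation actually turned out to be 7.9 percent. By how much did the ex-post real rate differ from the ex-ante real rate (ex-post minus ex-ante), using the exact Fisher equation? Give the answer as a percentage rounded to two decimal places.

Ex-ante: (1 + 0.0783)/(1 + 0.0358) − 1 = 4.1031%
Ex-post: (1 + 0.0783)/(1 + 0.0790) − 1 = -0.0649%
Difference (ex-post − ex-ante) = -4.1680% → -4.17%.

-4.17%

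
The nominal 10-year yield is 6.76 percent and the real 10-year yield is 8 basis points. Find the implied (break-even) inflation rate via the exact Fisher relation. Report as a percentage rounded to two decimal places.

(1 + π) = (1 + i)/(1 + r) = 1.06760 / 1.00080 = 1.066747
Break-even inflation = 1.066747 − 1 → 6.67%.

6.67%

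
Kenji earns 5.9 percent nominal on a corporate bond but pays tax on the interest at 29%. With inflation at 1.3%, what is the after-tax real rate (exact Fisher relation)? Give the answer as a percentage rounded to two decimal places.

2.85%

After-tax nominal return = 5.9% × (1 − 0.29) = 4.1890%.
1 + r = 1.04189 / 1.01300 = 1.028519
After-tax real rate = 1.028519 − 1 → 2.85%.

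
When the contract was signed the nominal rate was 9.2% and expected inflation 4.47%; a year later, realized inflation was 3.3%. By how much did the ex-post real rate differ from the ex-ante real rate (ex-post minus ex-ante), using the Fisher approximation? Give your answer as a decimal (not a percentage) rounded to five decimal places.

0.01170

Ex-ante: 9.2% − 4.47% = 4.730%
Ex-post: 9.2% − 3.3% = 5.900%
Difference (ex-post − ex-ante) = 1.1700% → 0.01170.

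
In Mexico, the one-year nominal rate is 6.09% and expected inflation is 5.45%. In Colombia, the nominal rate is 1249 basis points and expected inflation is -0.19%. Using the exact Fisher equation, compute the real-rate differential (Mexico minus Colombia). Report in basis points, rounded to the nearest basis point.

Mexico: (1 + 0.0609)/(1 + 0.0545) − 1 = 0.6069%
Colombia: (1 + 0.1249)/(1 − 0.0019) − 1 = 12.7041%
Differential = 0.6069% − 12.7041% = -12.0972% → -1210 basis points.

-1210 basis points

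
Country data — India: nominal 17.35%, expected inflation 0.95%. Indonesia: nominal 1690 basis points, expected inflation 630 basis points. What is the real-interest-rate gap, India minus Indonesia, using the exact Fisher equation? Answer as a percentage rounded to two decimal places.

6.27%

India: (1 + 0.1735)/(1 + 0.0095) − 1 = 16.2457%
Indonesia: (1 + 0.1690)/(1 + 0.0630) − 1 = 9.9718%
Differential = 16.2457% − 9.9718% = 6.2739% → 6.27%.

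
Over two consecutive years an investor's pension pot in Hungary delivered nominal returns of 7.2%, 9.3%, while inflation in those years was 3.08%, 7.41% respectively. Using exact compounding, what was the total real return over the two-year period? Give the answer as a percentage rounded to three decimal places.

Compound the nominal returns: 1.0720 × 1.0930 = 1.171696.
Compound inflation: 1.0308 × 1.0741 = 1.107182.
Deflate: 1.171696 / 1.107182 = 1.058268.
Total real return = 1.058268 − 1 → 5.827%.

5.827%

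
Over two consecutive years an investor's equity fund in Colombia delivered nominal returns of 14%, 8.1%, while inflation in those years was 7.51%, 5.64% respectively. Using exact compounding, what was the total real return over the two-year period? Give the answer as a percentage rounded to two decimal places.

Compound the nominal returns: 1.1400 × 1.0810 = 1.232340.
Compound inflation: 1.0751 × 1.0564 = 1.135736.
Deflate: 1.232340 / 1.135736 = 1.085059.
Total real return = 1.085059 − 1 → 8.51%.

8.51%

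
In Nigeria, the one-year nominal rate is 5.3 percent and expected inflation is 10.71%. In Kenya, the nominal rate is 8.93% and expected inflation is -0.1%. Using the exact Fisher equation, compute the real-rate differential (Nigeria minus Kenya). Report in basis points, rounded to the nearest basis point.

-1393 basis points

Nigeria: (1 + 0.0530)/(1 + 0.1071) − 1 = -4.8866%
Kenya: (1 + 0.0893)/(1 − 0.0010) − 1 = 9.0390%
Differential = -4.8866% − 9.0390% = -13.9257% → -1393 basis points.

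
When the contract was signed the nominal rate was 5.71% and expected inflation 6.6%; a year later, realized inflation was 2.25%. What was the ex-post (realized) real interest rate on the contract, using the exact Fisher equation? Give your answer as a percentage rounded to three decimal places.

Ex-post: (1 + 0.0571)/(1 + 0.0225) − 1 = 3.3839%
So the realized real rate is 3.384%.

3.384%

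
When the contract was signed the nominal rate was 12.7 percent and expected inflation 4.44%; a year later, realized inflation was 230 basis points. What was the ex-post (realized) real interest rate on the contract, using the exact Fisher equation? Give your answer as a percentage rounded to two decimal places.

Ex-post: (1 + 0.1270)/(1 + 0.0230) − 1 = 10.1662%
So the realized real rate is 10.17%.

10.17%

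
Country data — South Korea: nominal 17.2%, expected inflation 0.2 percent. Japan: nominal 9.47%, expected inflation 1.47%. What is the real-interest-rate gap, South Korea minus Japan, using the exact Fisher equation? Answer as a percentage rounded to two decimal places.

9.08%

South Korea: (1 + 0.1720)/(1 + 0.0020) − 1 = 16.9661%
Japan: (1 + 0.0947)/(1 + 0.0147) − 1 = 7.8841%
Differential = 16.9661% − 7.8841% = 9.0820% → 9.08%.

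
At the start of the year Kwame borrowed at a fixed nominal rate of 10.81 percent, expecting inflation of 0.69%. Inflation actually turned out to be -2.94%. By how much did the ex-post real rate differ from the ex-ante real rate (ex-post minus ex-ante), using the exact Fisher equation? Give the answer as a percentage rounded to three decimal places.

Ex-ante: (1 + 0.1081)/(1 + 0.0069) − 1 = 10.0507%
Ex-post: (1 + 0.1081)/(1 − 0.0294) − 1 = 14.1665%
Difference (ex-post − ex-ante) = 4.1158% → 4.116%.

4.116%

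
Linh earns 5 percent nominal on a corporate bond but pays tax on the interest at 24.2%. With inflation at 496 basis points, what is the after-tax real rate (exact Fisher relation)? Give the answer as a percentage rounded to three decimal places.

After-tax nominal return = 5% × (1 − 0.242) = 3.7900%.
1 + r = 1.03790 / 1.04960 = 0.988853
After-tax real rate = 0.988853 − 1 → -1.115%.

-1.115%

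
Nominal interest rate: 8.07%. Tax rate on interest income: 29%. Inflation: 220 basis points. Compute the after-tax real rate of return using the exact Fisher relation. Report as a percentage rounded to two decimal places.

After-tax nominal return = 8.07% × (1 − 0.29) = 5.7297%.
1 + r = 1.057297 / 1.02200 = 1.034537
After-tax real rate = 1.034537 − 1 → 3.45%.

3.45%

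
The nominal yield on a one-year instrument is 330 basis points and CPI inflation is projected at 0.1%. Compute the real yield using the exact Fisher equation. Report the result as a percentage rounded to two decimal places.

By the Fisher equation, 1 + r = (1 + i)/(1 + π).
1 + r = 1.03300 / 1.00100 = 1.031968
r = 1.031968 − 1 = 3.1968%, i.e. 3.20%.

3.20%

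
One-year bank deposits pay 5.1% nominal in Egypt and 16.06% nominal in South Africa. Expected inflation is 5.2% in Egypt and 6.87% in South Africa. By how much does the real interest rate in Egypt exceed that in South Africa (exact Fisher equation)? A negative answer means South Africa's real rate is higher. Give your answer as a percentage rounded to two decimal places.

Egypt: (1 + 0.0510)/(1 + 0.0520) − 1 = -0.0951%
South Africa: (1 + 0.1606)/(1 + 0.0687) − 1 = 8.5992%
Differential = -0.0951% − 8.5992% = -8.6943% → -8.69%.

-8.69%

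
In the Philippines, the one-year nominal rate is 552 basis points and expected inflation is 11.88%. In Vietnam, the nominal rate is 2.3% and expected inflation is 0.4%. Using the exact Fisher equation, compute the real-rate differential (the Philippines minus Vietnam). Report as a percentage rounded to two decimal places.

The Philippines: (1 + 0.0552)/(1 + 0.1188) − 1 = -5.6847%
Vietnam: (1 + 0.0230)/(1 + 0.0040) − 1 = 1.8924%
Differential = -5.6847% − 1.8924% = -7.5771% → -7.58%.

-7.58%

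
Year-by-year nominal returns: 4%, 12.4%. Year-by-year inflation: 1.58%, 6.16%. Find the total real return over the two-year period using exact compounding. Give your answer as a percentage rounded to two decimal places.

Nominal growth factor = 1.0400 × 1.1240 = 1.168960
Price-level growth factor = 1.0158 × 1.0616 = 1.078373
Real growth factor = 1.168960 / 1.078373 = 1.084003
Total real return = 1.084003 − 1 → 8.40%.

8.40%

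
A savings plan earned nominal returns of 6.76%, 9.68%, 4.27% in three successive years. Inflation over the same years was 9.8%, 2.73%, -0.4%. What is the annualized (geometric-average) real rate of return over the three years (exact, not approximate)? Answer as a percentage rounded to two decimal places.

2.81%

Nominal growth factor = 1.0676 × 1.0968 × 1.0427 = 1.22094298
Price-level growth factor = 1.0980 × 1.0273 × 0.9960 = 1.12346350
Real growth factor = 1.22094298 / 1.12346350 = 1.08676693
Annualized real rate = 1.08676693^(1/3) − 1 = 2.8124% → 2.81%.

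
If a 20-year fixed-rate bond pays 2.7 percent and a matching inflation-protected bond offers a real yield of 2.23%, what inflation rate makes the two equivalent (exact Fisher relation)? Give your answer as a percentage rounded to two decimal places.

(1 + π) = (1 + i)/(1 + r) = 1.02700 / 1.02230 = 1.004597
Break-even inflation = 1.004597 − 1 → 0.46%.

0.46%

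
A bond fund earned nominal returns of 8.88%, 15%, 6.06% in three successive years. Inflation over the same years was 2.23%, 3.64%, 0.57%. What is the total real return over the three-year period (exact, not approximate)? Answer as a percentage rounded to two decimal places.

Compound the nominal returns: 1.0888 × 1.1500 × 1.0606 = 1.327998.
Compound inflation: 1.0223 × 1.0364 × 1.0057 = 1.065551.
Deflate: 1.327998 / 1.065551 = 1.246302.
Total real return = 1.246302 − 1 → 24.63%.

24.63%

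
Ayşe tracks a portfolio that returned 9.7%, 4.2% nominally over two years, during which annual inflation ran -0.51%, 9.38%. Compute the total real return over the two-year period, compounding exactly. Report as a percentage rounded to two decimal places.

5.04%

Compound the nominal returns: 1.0970 × 1.0420 = 1.143074.
Compound inflation: 0.9949 × 1.0938 = 1.088222.
Deflate: 1.143074 / 1.088222 = 1.050406.
Total real return = 1.050406 − 1 → 5.04%.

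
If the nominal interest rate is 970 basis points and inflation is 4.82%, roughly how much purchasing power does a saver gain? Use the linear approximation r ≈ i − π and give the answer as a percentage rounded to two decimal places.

4.88%

r ≈ i − π = 9.7% − 4.82% = 4.88%.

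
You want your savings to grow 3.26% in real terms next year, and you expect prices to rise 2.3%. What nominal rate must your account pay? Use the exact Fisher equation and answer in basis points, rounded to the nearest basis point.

(1 + i) = (1 + r)(1 + π) = 1.03260 × 1.02300 = 1.0563498
i = 1.0563498 − 1, so the required nominal rate is 563 basis points.

563 basis points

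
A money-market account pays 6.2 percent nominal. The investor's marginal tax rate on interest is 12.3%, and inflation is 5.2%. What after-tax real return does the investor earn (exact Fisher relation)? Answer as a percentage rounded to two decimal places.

0.23%

After-tax nominal return = 6.2% × (1 − 0.123) = 5.4374%.
1 + r = 1.054374 / 1.05200 = 1.002257
After-tax real rate = 1.002257 − 1 → 0.23%.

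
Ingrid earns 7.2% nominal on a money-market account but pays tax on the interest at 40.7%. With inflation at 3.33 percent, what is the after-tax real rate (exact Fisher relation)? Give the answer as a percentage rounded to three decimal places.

After-tax nominal return = 7.2% × (1 − 0.407) = 4.2696%.
1 + r = 1.042696 / 1.03330 = 1.009093
After-tax real rate = 1.009093 − 1 → 0.909%.

0.909%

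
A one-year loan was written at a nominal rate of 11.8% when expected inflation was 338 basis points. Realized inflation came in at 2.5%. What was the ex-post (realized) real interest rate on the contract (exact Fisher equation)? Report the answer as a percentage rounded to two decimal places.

Ex-post: (1 + 0.1180)/(1 + 0.0250) − 1 = 9.0732%
So the realized real rate is 9.07%.

9.07%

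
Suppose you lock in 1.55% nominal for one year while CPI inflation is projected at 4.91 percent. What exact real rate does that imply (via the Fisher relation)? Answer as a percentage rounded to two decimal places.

-3.20%

1 + r = 1.01550 / 1.04910 = 0.967973
r = 0.967973 − 1 = -3.2027%, i.e. -3.20%.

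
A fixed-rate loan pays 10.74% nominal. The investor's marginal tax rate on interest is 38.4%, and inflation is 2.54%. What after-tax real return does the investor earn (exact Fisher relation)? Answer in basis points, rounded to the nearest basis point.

397 basis points

After-tax nominal return = 10.74% × (1 − 0.384) = 6.61584%.
1 + r = 1.0661584 / 1.02540 = 1.039749
After-tax real rate = 1.039749 − 1 → 397 basis points.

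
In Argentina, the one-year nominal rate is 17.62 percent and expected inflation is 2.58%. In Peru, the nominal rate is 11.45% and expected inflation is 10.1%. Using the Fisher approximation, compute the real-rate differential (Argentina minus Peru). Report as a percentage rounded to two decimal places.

Argentina: 17.62% − 2.58% = 15.040%
Peru: 11.45% − 10.1% = 1.350%
Differential = 13.690% → 13.69%.

13.69%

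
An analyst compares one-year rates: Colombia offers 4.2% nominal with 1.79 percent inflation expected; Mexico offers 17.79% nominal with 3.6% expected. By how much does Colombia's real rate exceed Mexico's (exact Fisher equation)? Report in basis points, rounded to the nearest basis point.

Colombia: (1 + 0.0420)/(1 + 0.0179) − 1 = 2.3676%
Mexico: (1 + 0.1779)/(1 + 0.0360) − 1 = 13.6969%
Differential = 2.3676% − 13.6969% = -11.3293% → -1133 basis points.

-1133 basis points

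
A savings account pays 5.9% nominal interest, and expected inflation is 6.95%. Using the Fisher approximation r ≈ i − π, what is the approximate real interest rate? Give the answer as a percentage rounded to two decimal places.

-1.05%

r ≈ i − π = 5.9% − 6.95% = -1.05%.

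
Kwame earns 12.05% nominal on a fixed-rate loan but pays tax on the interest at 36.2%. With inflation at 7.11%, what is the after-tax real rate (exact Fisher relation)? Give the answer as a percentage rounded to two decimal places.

0.54%

After-tax nominal return = 12.05% × (1 − 0.362) = 7.6879%.
1 + r = 1.076879 / 1.07110 = 1.005395
After-tax real rate = 1.005395 − 1 → 0.54%.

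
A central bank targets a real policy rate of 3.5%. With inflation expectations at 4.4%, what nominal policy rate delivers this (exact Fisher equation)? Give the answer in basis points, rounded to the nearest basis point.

(1 + i) = (1 + r)(1 + π) = 1.03500 × 1.04400 = 1.08054
i = 1.08054 − 1, so the required nominal rate is 805 basis points.

805 basis points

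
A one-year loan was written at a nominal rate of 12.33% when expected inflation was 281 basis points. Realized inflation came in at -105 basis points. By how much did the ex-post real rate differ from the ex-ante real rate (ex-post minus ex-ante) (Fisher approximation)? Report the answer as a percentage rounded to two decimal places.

3.86%

Ex-ante: 12.33% − 2.81% = 9.520%
Ex-post: 12.33% − (-1.05%) = 13.380%
Difference (ex-post − ex-ante) = 3.8600% → 3.86%.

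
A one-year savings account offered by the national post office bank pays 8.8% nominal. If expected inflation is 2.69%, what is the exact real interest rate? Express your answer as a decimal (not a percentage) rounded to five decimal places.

0.05950

By the Fisher equation, 1 + r = (1 + i)/(1 + π).
1 + r = 1.08800 / 1.02690 = 1.059499
r = 1.059499 − 1 = 5.9499%, i.e. 0.05950.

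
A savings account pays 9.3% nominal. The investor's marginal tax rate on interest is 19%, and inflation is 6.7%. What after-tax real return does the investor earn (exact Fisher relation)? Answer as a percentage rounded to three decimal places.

0.781%

After-tax nominal return = 9.3% × (1 − 0.19) = 7.5330%.
1 + r = 1.07533 / 1.06700 = 1.007807
After-tax real rate = 1.007807 − 1 → 0.781%.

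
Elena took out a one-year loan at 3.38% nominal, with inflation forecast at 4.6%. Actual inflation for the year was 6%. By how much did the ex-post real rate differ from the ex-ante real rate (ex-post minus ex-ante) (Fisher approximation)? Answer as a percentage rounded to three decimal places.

Ex-ante: 3.38% − 4.6% = -1.220%
Ex-post: 3.38% − 6% = -2.620%
Difference (ex-post − ex-ante) = -1.4000% → -1.400%.

-1.400%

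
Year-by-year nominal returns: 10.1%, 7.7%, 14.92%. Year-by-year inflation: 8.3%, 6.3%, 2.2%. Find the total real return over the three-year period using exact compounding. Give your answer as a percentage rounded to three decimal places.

Nominal growth factor = 1.1010 × 1.0770 × 1.1492 = 1.362695
Price-level growth factor = 1.0830 × 1.0630 × 1.0220 = 1.176556
Real growth factor = 1.362695 / 1.176556 = 1.158207
Total real return = 1.158207 − 1 → 15.821%.

15.821%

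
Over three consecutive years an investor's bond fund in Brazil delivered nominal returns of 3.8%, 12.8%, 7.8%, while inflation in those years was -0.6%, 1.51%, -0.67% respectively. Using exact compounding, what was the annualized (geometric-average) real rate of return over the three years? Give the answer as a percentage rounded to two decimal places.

Nominal growth factor = 1.0380 × 1.1280 × 1.0780 = 1.26219139
Price-level growth factor = 0.9940 × 1.0151 × 0.9933 = 1.00224904
Real growth factor = 1.26219139 / 1.00224904 = 1.25935905
Annualized real rate = 1.25935905^(1/3) − 1 = 7.9899% → 7.99%.

7.99%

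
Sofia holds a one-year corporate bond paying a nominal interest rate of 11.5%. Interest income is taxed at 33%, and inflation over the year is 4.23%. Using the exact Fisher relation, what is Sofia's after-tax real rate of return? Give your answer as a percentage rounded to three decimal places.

After-tax nominal return = 11.5% × (1 − 0.33) = 7.7050%.
1 + r = 1.07705 / 1.04230 = 1.033340
After-tax real rate = 1.033340 − 1 → 3.334%.

3.334%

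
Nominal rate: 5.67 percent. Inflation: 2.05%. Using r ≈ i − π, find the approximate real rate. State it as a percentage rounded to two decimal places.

3.62%

r ≈ i − π = 5.67% − 2.05% = 3.62%.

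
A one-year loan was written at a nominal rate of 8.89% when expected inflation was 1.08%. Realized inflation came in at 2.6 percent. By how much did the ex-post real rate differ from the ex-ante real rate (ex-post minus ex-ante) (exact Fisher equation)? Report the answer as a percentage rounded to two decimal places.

Ex-ante: (1 + 0.0889)/(1 + 0.0108) − 1 = 7.7266%
Ex-post: (1 + 0.0889)/(1 + 0.0260) − 1 = 6.1306%
Difference (ex-post − ex-ante) = -1.5959% → -1.60%.

-1.60%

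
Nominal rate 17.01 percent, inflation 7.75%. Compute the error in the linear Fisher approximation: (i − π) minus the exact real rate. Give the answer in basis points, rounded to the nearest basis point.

67 basis points

Approximate: r ≈ 17.010% − 7.750% = 9.2600%
Exact: (1 + 0.1701)/(1 + 0.0775) − 1 = 8.5940%
Error = 9.2600% − 8.5940% = 0.6660% → 67 basis points.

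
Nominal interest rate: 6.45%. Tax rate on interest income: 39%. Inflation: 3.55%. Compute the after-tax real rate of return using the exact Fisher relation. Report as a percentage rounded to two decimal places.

0.37%

After-tax nominal return = 6.45% × (1 − 0.39) = 3.9345%.
1 + r = 1.039345 / 1.03550 = 1.003713
After-tax real rate = 1.003713 − 1 → 0.37%.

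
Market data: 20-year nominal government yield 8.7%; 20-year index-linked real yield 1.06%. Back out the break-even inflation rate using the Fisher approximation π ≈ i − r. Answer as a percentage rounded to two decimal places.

π ≈ i − r = 8.7% − 1.06% → 7.64%.

7.64%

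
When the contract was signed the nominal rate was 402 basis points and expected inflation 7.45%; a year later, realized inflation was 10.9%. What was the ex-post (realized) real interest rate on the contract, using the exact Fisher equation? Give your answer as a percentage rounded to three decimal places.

Ex-post: (1 + 0.0402)/(1 + 0.1090) − 1 = -6.2038%
So the realized real rate is -6.204%.

-6.204%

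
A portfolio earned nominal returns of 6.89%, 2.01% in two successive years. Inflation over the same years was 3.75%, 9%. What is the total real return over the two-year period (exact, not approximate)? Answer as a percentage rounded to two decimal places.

-3.58%

Compound the nominal returns: 1.0689 × 1.0201 = 1.090385.
Compound inflation: 1.0375 × 1.0900 = 1.130875.
Deflate: 1.090385 / 1.130875 = 0.964196.
Total real return = 0.964196 − 1 → -3.58%.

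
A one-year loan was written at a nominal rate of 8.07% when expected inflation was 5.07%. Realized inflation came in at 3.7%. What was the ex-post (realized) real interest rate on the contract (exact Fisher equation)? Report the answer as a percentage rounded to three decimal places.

4.214%

Ex-post: (1 + 0.0807)/(1 + 0.0370) − 1 = 4.2141%
So the realized real rate is 4.214%.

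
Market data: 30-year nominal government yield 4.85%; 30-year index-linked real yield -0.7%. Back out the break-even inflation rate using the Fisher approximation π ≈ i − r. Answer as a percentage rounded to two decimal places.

π ≈ i − r = 4.85% − (-0.7%) → 5.55%.

5.55%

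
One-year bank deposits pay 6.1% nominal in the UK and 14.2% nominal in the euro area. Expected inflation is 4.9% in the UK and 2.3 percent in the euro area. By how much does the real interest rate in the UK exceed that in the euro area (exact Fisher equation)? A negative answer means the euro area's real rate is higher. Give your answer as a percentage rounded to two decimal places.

-10.49%

The UK: (1 + 0.0610)/(1 + 0.0490) − 1 = 1.1439%
The euro area: (1 + 0.1420)/(1 + 0.0230) − 1 = 11.6325%
Differential = 1.1439% − 11.6325% = -10.4885% → -10.49%.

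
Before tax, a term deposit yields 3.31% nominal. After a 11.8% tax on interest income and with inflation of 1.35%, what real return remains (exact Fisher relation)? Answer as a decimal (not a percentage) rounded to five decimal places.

After-tax nominal return = 3.31% × (1 − 0.118) = 2.91942%.
1 + r = 1.0291942 / 1.01350 = 1.0154852
After-tax real rate = 1.0154852 − 1 → 0.01549.

0.01549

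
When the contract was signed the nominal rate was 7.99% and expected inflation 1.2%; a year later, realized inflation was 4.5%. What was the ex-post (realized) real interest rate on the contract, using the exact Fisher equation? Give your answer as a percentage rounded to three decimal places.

Ex-post: (1 + 0.0799)/(1 + 0.0450) − 1 = 3.3397%
So the realized real rate is 3.340%.

3.340%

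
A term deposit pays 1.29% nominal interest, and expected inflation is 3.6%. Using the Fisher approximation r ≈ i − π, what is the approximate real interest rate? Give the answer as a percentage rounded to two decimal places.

r ≈ i − π = 1.29% − 3.6% = -2.31%.

-2.31%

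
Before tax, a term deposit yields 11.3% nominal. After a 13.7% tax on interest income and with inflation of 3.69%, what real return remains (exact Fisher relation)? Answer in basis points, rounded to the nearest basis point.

585 basis points

After-tax nominal return = 11.3% × (1 − 0.137) = 9.7519%.
1 + r = 1.097519 / 1.03690 = 1.058462
After-tax real rate = 1.058462 − 1 → 585 basis points.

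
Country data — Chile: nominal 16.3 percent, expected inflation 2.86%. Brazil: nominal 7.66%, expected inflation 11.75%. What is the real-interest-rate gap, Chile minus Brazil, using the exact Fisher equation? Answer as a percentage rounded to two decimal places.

16.73%

Chile: (1 + 0.1630)/(1 + 0.0286) − 1 = 13.0663%
Brazil: (1 + 0.0766)/(1 + 0.1175) − 1 = -3.6600%
Differential = 13.0663% − (-3.6600%) = 16.7263% → 16.73%.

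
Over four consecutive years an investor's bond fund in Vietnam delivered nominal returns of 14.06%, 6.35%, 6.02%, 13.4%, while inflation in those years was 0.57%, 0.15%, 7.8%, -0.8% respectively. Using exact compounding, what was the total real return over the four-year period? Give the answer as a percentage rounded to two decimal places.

Nominal growth factor = 1.1406 × 1.0635 × 1.0602 × 1.1340 = 1.458383
Price-level growth factor = 1.0057 × 1.0015 × 1.0780 × 0.9920 = 1.077085
Real growth factor = 1.458383 / 1.077085 = 1.354010
Total real return = 1.354010 − 1 → 35.40%.

35.40%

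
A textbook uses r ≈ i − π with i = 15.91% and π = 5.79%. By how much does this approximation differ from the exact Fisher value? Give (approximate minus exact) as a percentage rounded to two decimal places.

Approximate: r ≈ 15.910% − 5.790% = 10.1200%
Exact: (1 + 0.1591)/(1 + 0.0579) − 1 = 9.5661%
Error = 10.1200% − 9.5661% = 0.5539% → 0.55%.

0.55%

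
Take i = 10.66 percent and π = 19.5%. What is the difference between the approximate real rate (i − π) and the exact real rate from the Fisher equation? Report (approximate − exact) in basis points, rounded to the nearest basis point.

-144 basis points

Approximate: r ≈ 10.660% − 19.500% = -8.8400%
Exact: (1 + 0.1066)/(1 + 0.1950) − 1 = -7.3975%
Error = -8.8400% − (-7.3975%) = -1.4425% → -144 basis points.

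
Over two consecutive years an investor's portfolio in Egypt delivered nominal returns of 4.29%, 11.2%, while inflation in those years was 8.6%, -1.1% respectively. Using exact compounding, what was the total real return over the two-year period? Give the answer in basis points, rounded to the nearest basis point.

Compound the nominal returns: 1.0429 × 1.1120 = 1.159705.
Compound inflation: 1.0860 × 0.9890 = 1.074054.
Deflate: 1.159705 / 1.074054 = 1.079745.
Total real return = 1.079745 − 1 → 797 basis points.

797 basis points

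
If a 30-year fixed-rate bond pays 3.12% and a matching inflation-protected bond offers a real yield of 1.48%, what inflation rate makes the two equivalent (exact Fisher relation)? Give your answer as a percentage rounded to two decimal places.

1.62%

(1 + π) = (1 + i)/(1 + r) = 1.03120 / 1.01480 = 1.016161
Break-even inflation = 1.016161 − 1 → 1.62%.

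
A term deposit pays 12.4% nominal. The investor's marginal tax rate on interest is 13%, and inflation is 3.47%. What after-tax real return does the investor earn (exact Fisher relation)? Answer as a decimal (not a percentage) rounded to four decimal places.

0.0707

After-tax nominal return = 12.4% × (1 − 0.13) = 10.7880%.
1 + r = 1.10788 / 1.03470 = 1.070726
After-tax real rate = 1.070726 − 1 → 0.0707.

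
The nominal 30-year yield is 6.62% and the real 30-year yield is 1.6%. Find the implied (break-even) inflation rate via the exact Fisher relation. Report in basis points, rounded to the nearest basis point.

(1 + π) = (1 + i)/(1 + r) = 1.06620 / 1.01600 = 1.049409
Break-even inflation = 1.049409 − 1 → 494 basis points.

494 basis points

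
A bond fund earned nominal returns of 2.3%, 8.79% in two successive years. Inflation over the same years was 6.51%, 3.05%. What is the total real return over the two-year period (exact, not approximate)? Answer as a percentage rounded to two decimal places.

1.40%

Nominal growth factor = 1.0230 × 1.0879 = 1.112922
Price-level growth factor = 1.0651 × 1.0305 = 1.097586
Real growth factor = 1.112922 / 1.097586 = 1.013973
Total real return = 1.013973 − 1 → 1.40%.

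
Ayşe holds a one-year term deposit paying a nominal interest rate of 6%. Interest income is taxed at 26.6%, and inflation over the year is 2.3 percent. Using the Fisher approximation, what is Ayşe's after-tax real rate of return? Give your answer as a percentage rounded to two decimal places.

2.10%

After-tax nominal return = 6% × (1 − 0.266) = 4.4040%.
r ≈ 4.4040% − 2.3% → 2.10%.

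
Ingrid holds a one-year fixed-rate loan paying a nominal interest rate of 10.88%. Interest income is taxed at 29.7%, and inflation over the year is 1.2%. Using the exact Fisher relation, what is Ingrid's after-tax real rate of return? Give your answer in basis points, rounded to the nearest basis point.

After-tax nominal return = 10.88% × (1 − 0.297) = 7.64864%.
1 + r = 1.0764864 / 1.01200 = 1.063722
After-tax real rate = 1.063722 − 1 → 637 basis points.

637 basis points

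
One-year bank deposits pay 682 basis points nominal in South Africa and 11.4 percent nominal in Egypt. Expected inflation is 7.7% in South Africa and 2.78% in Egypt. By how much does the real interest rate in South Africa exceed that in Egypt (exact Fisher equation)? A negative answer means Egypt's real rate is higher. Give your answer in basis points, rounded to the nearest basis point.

-920 basis points

South Africa: (1 + 0.0682)/(1 + 0.0770) − 1 = -0.8171%
Egypt: (1 + 0.1140)/(1 + 0.0278) − 1 = 8.3868%
Differential = -0.8171% − 8.3868% = -9.2039% → -920 basis points.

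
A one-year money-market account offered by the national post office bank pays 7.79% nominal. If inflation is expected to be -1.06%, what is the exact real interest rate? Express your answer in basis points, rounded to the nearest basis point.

894 basis points

By the Fisher relation, 1 + r = (1 + i)/(1 + π).
1 + r = 1.07790 / 0.98940 = 1.089448
r = 1.089448 − 1 = 8.9448%, i.e. 894 basis points.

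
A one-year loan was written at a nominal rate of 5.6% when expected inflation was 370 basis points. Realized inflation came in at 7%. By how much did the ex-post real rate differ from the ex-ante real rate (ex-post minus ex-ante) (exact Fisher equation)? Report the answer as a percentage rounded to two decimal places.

-3.14%

Ex-ante: (1 + 0.0560)/(1 + 0.0370) − 1 = 1.8322%
Ex-post: (1 + 0.0560)/(1 + 0.0700) − 1 = -1.3084%
Difference (ex-post − ex-ante) = -3.1406% → -3.14%.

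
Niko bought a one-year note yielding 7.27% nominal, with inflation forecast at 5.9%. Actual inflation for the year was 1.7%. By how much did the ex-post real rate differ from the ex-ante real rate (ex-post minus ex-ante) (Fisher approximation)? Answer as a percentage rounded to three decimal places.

Ex-ante: 7.27% − 5.9% = 1.370%
Ex-post: 7.27% − 1.7% = 5.570%
Difference (ex-post − ex-ante) = 4.2000% → 4.200%.

4.200%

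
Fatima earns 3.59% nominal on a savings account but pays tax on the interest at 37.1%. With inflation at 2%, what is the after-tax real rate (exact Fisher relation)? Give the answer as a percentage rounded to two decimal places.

After-tax nominal return = 3.59% × (1 − 0.371) = 2.25811%.
1 + r = 1.0225811 / 1.02000 = 1.002530
After-tax real rate = 1.002530 − 1 → 0.25%.

0.25%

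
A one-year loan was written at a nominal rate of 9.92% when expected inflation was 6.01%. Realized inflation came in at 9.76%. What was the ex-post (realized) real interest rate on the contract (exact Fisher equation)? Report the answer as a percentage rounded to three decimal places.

0.146%

Ex-post: (1 + 0.0992)/(1 + 0.0976) − 1 = 0.1458%
So the realized real rate is 0.146%.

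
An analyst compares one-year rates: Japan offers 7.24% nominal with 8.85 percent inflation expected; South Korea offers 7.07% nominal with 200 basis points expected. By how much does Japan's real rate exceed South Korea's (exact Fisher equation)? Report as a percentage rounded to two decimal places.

Japan: (1 + 0.0724)/(1 + 0.0885) − 1 = -1.4791%
South Korea: (1 + 0.0707)/(1 + 0.0200) − 1 = 4.9706%
Differential = -1.4791% − 4.9706% = -6.4497% → -6.45%.

-6.45%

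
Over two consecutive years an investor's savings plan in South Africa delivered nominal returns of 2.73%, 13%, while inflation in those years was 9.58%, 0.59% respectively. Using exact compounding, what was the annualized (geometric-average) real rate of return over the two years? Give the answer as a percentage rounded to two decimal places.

2.62%

Compound the nominal returns: 1.0273 × 1.1300 = 1.16084900.
Compound inflation: 1.0958 × 1.0059 = 1.10226522.
Deflate: 1.16084900 / 1.10226522 = 1.05314853.
Annualized real rate = 1.05314853^(1/2) − 1 = 2.6230% → 2.62%.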